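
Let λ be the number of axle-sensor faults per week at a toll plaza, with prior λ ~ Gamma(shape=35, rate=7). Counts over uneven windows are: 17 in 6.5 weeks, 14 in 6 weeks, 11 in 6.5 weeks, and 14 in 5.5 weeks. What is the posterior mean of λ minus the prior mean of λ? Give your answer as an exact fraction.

-19/9

Total count: 17 + 14 + 11 + 14 = 56.
Total exposure: 6.5 + 6 + 6.5 + 5.5 = 24.5 weeks.
The Gamma prior is conjugate for the Poisson rate, so λ | data ~ Gamma(35+56, 7+24.5) = Gamma(91, 63/2).
Posterior mean = 91/(63/2) = 26/9; prior mean = 35/7 = 5. Difference = 26/9 − 5 = -19/9.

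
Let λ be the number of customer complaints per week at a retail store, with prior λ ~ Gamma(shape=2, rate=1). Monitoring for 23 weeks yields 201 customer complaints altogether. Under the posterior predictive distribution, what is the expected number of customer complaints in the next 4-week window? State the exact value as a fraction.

Total count 201 over total exposure 23 weeks.
The Gamma prior is conjugate for the Poisson rate, so λ | data ~ Gamma(2+201, 1+23) = Gamma(203, 24).
Predictive mean over a 4-week window = T·E[λ|data] = 4·203/24 = 203/6.

203/6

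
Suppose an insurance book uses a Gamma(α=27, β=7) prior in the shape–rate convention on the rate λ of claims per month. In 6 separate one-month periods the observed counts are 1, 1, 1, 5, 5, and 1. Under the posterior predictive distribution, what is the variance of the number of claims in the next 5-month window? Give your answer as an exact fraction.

3690/169

Total count: 1 + 1 + 1 + 5 + 5 + 1 = 14.
Total exposure: 6 months.
Conjugate update: add total count to the shape and total exposure to the rate, giving Gamma(41, 13).
The posterior predictive for a window of length T is Negative Binomial with variance T·α'·(β'+T)/β'² = 5·41·18/169 = 3690/169.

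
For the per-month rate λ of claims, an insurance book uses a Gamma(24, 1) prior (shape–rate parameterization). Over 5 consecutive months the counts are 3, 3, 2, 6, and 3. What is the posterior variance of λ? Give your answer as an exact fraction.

Total count: 3 + 3 + 2 + 6 + 3 = 17.
Total exposure: 5 months.
Conjugate update: add total count to the shape and total exposure to the rate, giving Gamma(41, 6).
Posterior variance = α'/β'² = 41/36.

41/36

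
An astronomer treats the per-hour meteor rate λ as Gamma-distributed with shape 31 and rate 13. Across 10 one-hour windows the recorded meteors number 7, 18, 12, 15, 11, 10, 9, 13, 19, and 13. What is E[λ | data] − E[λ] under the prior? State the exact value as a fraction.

1341/299

Total count: 7 + 18 + 12 + 15 + 11 + 10 + 9 + 13 + 19 + 13 = 127.
Total exposure: 10 hours.
Conjugate update: add total count to the shape and total exposure to the rate, giving Gamma(158, 23).
Posterior mean = 158/23 = 158/23; prior mean = 31/13 = 31/13. Difference = 158/23 − 31/13 = 1341/299.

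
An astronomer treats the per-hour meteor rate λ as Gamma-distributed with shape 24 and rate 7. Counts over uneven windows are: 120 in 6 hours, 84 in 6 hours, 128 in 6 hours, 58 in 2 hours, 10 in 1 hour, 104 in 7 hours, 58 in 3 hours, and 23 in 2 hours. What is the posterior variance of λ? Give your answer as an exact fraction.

Total count: 120 + 84 + 128 + 58 + 10 + 104 + 58 + 23 = 585.
Total exposure: 6 + 6 + 6 + 2 + 1 + 7 + 3 + 2 = 33 hours.
Conjugate update: add total count to the shape and total exposure to the rate, giving Gamma(609, 40).
Posterior variance = α'/β'² = 609/1600.

609/1600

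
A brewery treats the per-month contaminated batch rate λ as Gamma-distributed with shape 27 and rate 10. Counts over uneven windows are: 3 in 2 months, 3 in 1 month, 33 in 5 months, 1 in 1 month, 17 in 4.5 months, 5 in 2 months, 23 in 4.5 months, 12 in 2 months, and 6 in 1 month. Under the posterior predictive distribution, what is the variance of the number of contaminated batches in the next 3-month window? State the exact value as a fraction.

Total count: 3 + 3 + 33 + 1 + 17 + 5 + 23 + 12 + 6 = 103.
Total exposure: 2 + 1 + 5 + 1 + 4.5 + 2 + 4.5 + 2 + 1 = 23 months.
Gamma(α, β) with Poisson data over total exposure Σt gives posterior Gamma(α+Σx, β+Σt) = Gamma(130, 33).
The posterior predictive for a window of length T is Negative Binomial with variance T·α'·(β'+T)/β'² = 3·130·36/1089 = 1560/121.

1560/121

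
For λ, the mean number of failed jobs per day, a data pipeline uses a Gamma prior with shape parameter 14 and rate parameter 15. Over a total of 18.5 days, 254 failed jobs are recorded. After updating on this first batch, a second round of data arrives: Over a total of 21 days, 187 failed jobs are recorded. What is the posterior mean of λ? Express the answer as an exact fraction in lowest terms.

Total count 254 over total exposure 18.5 days.
After the first batch: Gamma(14 + 254, 15 + 18.5) = Gamma(268, 67/2).
Total count 187 over total exposure 21 days.
After the second batch: Gamma(268 + 187, 67/2 + 21) = Gamma(455, 109/2).
Posterior mean = α'/β' = 455/(109/2) = 910/109.

910/109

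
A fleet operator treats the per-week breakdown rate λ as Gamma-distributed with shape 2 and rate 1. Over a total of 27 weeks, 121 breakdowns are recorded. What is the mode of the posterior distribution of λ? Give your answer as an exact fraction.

61/14

Total count 121 over total exposure 27 weeks.
The Gamma prior is conjugate for the Poisson rate, so λ | data ~ Gamma(2+121, 1+27) = Gamma(123, 28).
Posterior mode = (α'−1)/β' = 122/28 = 61/14.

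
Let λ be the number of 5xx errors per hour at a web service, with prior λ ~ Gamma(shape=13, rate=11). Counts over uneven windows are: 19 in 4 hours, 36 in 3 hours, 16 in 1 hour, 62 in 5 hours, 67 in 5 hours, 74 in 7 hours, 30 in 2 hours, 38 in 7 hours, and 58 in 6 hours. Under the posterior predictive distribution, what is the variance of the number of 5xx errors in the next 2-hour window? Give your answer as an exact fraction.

Total count: 19 + 36 + 16 + 62 + 67 + 74 + 30 + 38 + 58 = 400.
Total exposure: 4 + 3 + 1 + 5 + 5 + 7 + 2 + 7 + 6 = 40 hours.
Conjugate update: add total count to the shape and total exposure to the rate, giving Gamma(413, 51).
The posterior predictive for a window of length T is Negative Binomial with variance T·α'·(β'+T)/β'² = 2·413·53/2601 = 43778/2601.

43778/2601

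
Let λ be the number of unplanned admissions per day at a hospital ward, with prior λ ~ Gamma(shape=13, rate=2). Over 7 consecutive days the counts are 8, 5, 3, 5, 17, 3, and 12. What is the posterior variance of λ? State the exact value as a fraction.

22/27

Total count: 8 + 5 + 3 + 5 + 17 + 3 + 12 = 53.
Total exposure: 7 days.
Conjugate update: add total count to the shape and total exposure to the rate, giving Gamma(66, 9).
Posterior variance = α'/β'² = 66/81 = 22/27.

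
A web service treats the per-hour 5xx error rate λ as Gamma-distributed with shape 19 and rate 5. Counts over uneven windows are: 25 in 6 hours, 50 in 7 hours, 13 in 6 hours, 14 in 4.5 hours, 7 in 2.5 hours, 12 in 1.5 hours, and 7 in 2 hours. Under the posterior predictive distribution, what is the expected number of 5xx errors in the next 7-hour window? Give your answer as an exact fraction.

Total count: 25 + 50 + 13 + 14 + 7 + 12 + 7 = 128.
Total exposure: 6 + 7 + 6 + 4.5 + 2.5 + 1.5 + 2 = 29.5 hours.
The Gamma prior is conjugate for the Poisson rate, so λ | data ~ Gamma(19+128, 5+29.5) = Gamma(147, 69/2).
Predictive mean over a 7-hour window = T·E[λ|data] = 7·147/(69/2) = 686/23.

686/23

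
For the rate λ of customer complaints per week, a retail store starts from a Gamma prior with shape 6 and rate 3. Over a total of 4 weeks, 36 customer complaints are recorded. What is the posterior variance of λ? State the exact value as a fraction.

6/7

Total count 36 over total exposure 4 weeks.
Posterior: α' = 6 + 36 = 42, β' = 3 + 4 = 7.
Posterior variance = α'/β'² = 42/49 = 6/7.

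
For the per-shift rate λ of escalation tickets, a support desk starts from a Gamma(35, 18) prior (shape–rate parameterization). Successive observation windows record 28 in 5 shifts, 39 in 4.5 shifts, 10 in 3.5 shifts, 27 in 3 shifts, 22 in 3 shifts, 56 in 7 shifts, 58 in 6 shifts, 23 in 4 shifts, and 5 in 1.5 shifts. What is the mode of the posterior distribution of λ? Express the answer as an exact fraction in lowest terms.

604/111

Total count: 28 + 39 + 10 + 27 + 22 + 56 + 58 + 23 + 5 = 268.
Total exposure: 5 + 4.5 + 3.5 + 3 + 3 + 7 + 6 + 4 + 1.5 = 37.5 shifts.
Posterior: α' = 35 + 268 = 303, β' = 18 + 37.5 = 111/2.
Posterior mode = (α'−1)/β' = 302/(111/2) = 604/111.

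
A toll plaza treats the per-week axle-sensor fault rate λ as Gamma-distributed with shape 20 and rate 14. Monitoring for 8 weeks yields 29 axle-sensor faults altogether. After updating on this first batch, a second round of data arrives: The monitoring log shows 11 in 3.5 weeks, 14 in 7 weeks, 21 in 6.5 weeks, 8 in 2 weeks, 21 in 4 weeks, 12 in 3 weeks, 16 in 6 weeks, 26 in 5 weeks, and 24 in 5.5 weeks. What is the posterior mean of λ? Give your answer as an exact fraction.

Total count 29 over total exposure 8 weeks.
After the first batch: Gamma(20 + 29, 14 + 8) = Gamma(49, 22).
Total count: 11 + 14 + 21 + 8 + 21 + 12 + 16 + 26 + 24 = 153.
Total exposure: 3.5 + 7 + 6.5 + 2 + 4 + 3 + 6 + 5 + 5.5 = 42.5 weeks.
After the second batch: Gamma(49 + 153, 22 + 42.5) = Gamma(202, 129/2).
Posterior mean = α'/β' = 202/(129/2) = 404/129.

404/129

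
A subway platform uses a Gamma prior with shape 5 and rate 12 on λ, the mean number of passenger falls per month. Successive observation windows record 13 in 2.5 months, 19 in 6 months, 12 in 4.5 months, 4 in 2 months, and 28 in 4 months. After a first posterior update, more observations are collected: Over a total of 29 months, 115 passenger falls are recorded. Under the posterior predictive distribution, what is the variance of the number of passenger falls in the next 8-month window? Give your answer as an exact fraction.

6664/225

Total count: 13 + 19 + 12 + 4 + 28 = 76.
Total exposure: 2.5 + 6 + 4.5 + 2 + 4 = 19 months.
After the first batch: Gamma(5 + 76, 12 + 19) = Gamma(81, 31).
Total count 115 over total exposure 29 months.
After the second batch: Gamma(81 + 115, 31 + 29) = Gamma(196, 60).
The posterior predictive for a window of length T is Negative Binomial with variance T·α'·(β'+T)/β'² = 8·196·68/3600 = 6664/225.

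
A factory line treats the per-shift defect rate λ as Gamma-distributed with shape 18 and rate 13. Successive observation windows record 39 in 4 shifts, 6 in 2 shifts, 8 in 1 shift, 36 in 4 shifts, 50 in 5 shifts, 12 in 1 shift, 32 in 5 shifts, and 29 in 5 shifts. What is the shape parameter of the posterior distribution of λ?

230

Total count: 39 + 6 + 8 + 36 + 50 + 12 + 32 + 29 = 212.
Total exposure: 4 + 2 + 1 + 4 + 5 + 1 + 5 + 5 = 27 shifts.
Posterior: α' = 18 + 212 = 230, β' = 13 + 27 = 40.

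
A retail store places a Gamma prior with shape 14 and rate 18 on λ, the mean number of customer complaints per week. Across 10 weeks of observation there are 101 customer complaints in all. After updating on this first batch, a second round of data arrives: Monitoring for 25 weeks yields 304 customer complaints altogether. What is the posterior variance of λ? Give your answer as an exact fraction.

419/2809

Total count 101 over total exposure 10 weeks.
After the first batch: Gamma(14 + 101, 18 + 10) = Gamma(115, 28).
Total count 304 over total exposure 25 weeks.
After the second batch: Gamma(115 + 304, 28 + 25) = Gamma(419, 53).
Posterior variance = α'/β'² = 419/2809.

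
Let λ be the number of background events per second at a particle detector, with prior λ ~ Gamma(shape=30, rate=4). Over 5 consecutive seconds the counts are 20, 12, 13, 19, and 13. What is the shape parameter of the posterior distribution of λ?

Total count: 20 + 12 + 13 + 19 + 13 = 77.
Total exposure: 5 seconds.
The Gamma prior is conjugate for the Poisson rate, so λ | data ~ Gamma(30+77, 4+5) = Gamma(107, 9).

107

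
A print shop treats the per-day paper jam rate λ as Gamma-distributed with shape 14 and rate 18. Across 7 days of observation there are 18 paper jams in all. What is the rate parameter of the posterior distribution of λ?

Total count 18 over total exposure 7 days.
The Gamma prior is conjugate for the Poisson rate, so λ | data ~ Gamma(14+18, 18+7) = Gamma(32, 25).

25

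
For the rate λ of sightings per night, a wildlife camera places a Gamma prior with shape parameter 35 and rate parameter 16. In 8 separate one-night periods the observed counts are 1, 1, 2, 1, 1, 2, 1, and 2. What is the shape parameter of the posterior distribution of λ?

Total count: 1 + 1 + 2 + 1 + 1 + 2 + 1 + 2 = 11.
Total exposure: 8 nights.
Posterior: α' = 35 + 11 = 46, β' = 16 + 8 = 24.

46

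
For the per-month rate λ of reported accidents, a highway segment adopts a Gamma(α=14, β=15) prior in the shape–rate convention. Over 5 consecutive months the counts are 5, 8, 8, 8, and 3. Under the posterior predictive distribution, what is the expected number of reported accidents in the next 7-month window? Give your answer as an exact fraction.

Total count: 5 + 8 + 8 + 8 + 3 = 32.
Total exposure: 5 months.
Gamma(α, β) with Poisson data over total exposure Σt gives posterior Gamma(α+Σx, β+Σt) = Gamma(46, 20).
Predictive mean over a 7-month window = T·E[λ|data] = 7·46/20 = 161/10.

161/10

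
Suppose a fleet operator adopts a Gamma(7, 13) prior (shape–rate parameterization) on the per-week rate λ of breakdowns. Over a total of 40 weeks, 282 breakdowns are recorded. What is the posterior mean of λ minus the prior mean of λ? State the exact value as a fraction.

Total count 282 over total exposure 40 weeks.
The Gamma prior is conjugate for the Poisson rate, so λ | data ~ Gamma(7+282, 13+40) = Gamma(289, 53).
Posterior mean = 289/53 = 289/53; prior mean = 7/13 = 7/13. Difference = 289/53 − 7/13 = 3386/689.

3386/689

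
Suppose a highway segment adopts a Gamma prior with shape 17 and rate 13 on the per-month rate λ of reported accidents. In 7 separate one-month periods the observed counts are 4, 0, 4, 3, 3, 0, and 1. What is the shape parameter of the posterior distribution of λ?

32

Total count: 4 + 0 + 4 + 3 + 3 + 0 + 1 = 15.
Total exposure: 7 months.
Gamma(α, β) with Poisson data over total exposure Σt gives posterior Gamma(α+Σx, β+Σt) = Gamma(32, 20).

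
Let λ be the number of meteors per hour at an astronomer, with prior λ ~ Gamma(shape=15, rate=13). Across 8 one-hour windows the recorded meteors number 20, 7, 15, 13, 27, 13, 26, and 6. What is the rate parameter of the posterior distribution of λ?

21

Total count: 20 + 7 + 15 + 13 + 27 + 13 + 26 + 6 = 127.
Total exposure: 8 hours.
By Gamma–Poisson conjugacy, the posterior is Gamma(α + Σx, β + Σt) = Gamma(15 + 127, 13 + 8) = Gamma(142, 21).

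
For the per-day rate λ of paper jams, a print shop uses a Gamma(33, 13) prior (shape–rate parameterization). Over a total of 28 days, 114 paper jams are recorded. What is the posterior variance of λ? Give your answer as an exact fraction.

Total count 114 over total exposure 28 days.
By Gamma–Poisson conjugacy, the posterior is Gamma(α + Σx, β + Σt) = Gamma(33 + 114, 13 + 28) = Gamma(147, 41).
Posterior variance = α'/β'² = 147/1681.

147/1681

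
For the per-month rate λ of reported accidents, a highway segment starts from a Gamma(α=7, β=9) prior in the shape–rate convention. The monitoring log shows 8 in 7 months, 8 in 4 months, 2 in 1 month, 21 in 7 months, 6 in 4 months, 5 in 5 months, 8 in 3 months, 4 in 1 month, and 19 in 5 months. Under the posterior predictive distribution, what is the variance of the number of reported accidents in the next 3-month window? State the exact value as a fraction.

Total count: 8 + 8 + 2 + 21 + 6 + 5 + 8 + 4 + 19 = 81.
Total exposure: 7 + 4 + 1 + 7 + 4 + 5 + 3 + 1 + 5 = 37 months.
Conjugate update: add total count to the shape and total exposure to the rate, giving Gamma(88, 46).
The posterior predictive for a window of length T is Negative Binomial with variance T·α'·(β'+T)/β'² = 3·88·49/2116 = 3234/529.

3234/529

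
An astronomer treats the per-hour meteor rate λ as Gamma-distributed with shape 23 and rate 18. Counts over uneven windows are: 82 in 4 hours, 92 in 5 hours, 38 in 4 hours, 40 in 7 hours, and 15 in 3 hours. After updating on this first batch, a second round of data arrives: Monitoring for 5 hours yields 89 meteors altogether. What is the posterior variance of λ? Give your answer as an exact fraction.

Total count: 82 + 92 + 38 + 40 + 15 = 267.
Total exposure: 4 + 5 + 4 + 7 + 3 = 23 hours.
After the first batch: Gamma(23 + 267, 18 + 23) = Gamma(290, 41).
Total count 89 over total exposure 5 hours.
After the second batch: Gamma(290 + 89, 41 + 5) = Gamma(379, 46).
Posterior variance = α'/β'² = 379/2116.

379/2116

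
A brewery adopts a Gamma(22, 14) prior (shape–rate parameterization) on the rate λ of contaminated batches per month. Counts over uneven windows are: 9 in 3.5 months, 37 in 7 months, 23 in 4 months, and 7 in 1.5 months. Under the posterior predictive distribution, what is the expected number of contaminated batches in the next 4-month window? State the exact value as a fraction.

Total count: 9 + 37 + 23 + 7 = 76.
Total exposure: 3.5 + 7 + 4 + 1.5 = 16 months.
Gamma(α, β) with Poisson data over total exposure Σt gives posterior Gamma(α+Σx, β+Σt) = Gamma(98, 30).
Predictive mean over a 4-month window = T·E[λ|data] = 4·98/30 = 196/15.

196/15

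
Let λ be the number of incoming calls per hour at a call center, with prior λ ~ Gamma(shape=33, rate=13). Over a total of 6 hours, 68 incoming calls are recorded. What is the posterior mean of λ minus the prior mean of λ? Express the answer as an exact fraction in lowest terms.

686/247

Total count 68 over total exposure 6 hours.
Gamma(α, β) with Poisson data over total exposure Σt gives posterior Gamma(α+Σx, β+Σt) = Gamma(101, 19).
Posterior mean = 101/19 = 101/19; prior mean = 33/13 = 33/13. Difference = 101/19 − 33/13 = 686/247.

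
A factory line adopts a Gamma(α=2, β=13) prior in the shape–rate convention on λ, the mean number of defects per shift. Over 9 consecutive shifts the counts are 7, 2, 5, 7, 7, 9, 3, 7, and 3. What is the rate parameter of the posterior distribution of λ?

22

Total count: 7 + 2 + 5 + 7 + 7 + 9 + 3 + 7 + 3 = 50.
Total exposure: 9 shifts.
Posterior: α' = 2 + 50 = 52, β' = 13 + 9 = 22.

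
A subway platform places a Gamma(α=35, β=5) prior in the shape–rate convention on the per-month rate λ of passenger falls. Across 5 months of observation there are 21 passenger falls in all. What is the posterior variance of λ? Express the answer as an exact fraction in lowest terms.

14/25

Total count 21 over total exposure 5 months.
By Gamma–Poisson conjugacy, the posterior is Gamma(α + Σx, β + Σt) = Gamma(35 + 21, 5 + 5) = Gamma(56, 10).
Posterior variance = α'/β'² = 56/100 = 14/25.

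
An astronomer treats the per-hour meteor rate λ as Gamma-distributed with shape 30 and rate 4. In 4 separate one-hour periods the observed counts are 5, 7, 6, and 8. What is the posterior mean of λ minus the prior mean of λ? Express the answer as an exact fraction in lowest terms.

Total count: 5 + 7 + 6 + 8 = 26.
Total exposure: 4 hours.
The Gamma prior is conjugate for the Poisson rate, so λ | data ~ Gamma(30+26, 4+4) = Gamma(56, 8).
Posterior mean = 56/8 = 7; prior mean = 30/4 = 15/2. Difference = 7 − 15/2 = -1/2.

-1/2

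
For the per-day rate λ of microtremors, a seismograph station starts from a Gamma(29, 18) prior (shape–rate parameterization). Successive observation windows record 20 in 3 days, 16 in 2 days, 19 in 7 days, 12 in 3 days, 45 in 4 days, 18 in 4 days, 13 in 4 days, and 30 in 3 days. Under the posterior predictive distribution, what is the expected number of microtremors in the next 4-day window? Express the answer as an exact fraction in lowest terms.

Total count: 20 + 16 + 19 + 12 + 45 + 18 + 13 + 30 = 173.
Total exposure: 3 + 2 + 7 + 3 + 4 + 4 + 4 + 3 = 30 days.
Posterior: α' = 29 + 173 = 202, β' = 18 + 30 = 48.
Predictive mean over a 4-day window = T·E[λ|data] = 4·202/48 = 101/6.

101/6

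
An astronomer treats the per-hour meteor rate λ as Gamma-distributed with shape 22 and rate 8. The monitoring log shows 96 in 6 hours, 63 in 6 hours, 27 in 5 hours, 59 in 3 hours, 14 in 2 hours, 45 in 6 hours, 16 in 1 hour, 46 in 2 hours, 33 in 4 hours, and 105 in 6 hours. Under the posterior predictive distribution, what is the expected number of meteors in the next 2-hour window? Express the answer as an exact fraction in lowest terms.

Total count: 96 + 63 + 27 + 59 + 14 + 45 + 16 + 46 + 33 + 105 = 504.
Total exposure: 6 + 6 + 5 + 3 + 2 + 6 + 1 + 2 + 4 + 6 = 41 hours.
Conjugate update: add total count to the shape and total exposure to the rate, giving Gamma(526, 49).
Predictive mean over a 2-hour window = T·E[λ|data] = 2·526/49 = 1052/49.

1052/49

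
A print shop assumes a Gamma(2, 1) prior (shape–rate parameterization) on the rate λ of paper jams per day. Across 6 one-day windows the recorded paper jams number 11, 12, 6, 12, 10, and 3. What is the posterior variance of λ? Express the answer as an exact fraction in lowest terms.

8/7

Total count: 11 + 12 + 6 + 12 + 10 + 3 = 54.
Total exposure: 6 days.
Posterior: α' = 2 + 54 = 56, β' = 1 + 6 = 7.
Posterior variance = α'/β'² = 56/49 = 8/7.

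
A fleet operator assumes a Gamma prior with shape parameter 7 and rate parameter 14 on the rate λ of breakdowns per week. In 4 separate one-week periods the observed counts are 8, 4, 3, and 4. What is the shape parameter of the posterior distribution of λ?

Total count: 8 + 4 + 3 + 4 = 19.
Total exposure: 4 weeks.
Conjugate update: add total count to the shape and total exposure to the rate, giving Gamma(26, 18).

26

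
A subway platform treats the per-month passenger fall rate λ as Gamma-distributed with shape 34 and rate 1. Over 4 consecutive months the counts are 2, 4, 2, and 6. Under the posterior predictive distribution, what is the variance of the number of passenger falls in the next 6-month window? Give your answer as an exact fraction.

3168/25

Total count: 2 + 4 + 2 + 6 = 14.
Total exposure: 4 months.
Posterior: α' = 34 + 14 = 48, β' = 1 + 4 = 5.
The posterior predictive for a window of length T is Negative Binomial with variance T·α'·(β'+T)/β'² = 6·48·11/25 = 3168/25.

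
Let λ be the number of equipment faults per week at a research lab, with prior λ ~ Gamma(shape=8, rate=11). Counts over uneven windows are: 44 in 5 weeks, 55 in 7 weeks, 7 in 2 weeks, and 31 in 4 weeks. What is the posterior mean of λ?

5

Total count: 44 + 55 + 7 + 31 = 137.
Total exposure: 5 + 7 + 2 + 4 = 18 weeks.
By Gamma–Poisson conjugacy, the posterior is Gamma(α + Σx, β + Σt) = Gamma(8 + 137, 11 + 18) = Gamma(145, 29).
Posterior mean = α'/β' = 145/29 = 5.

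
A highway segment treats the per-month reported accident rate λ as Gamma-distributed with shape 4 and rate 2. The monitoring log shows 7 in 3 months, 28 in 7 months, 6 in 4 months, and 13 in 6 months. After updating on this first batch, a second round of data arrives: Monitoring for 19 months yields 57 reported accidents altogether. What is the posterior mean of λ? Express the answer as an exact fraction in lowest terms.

115/41

Total count: 7 + 28 + 6 + 13 = 54.
Total exposure: 3 + 7 + 4 + 6 = 20 months.
After the first batch: Gamma(4 + 54, 2 + 20) = Gamma(58, 22).
Total count 57 over total exposure 19 months.
After the second batch: Gamma(58 + 57, 22 + 19) = Gamma(115, 41).
Posterior mean = α'/β' = 115/41.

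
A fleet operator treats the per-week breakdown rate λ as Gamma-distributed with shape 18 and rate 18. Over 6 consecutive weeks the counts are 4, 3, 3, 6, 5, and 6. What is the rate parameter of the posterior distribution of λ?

24

Total count: 4 + 3 + 3 + 6 + 5 + 6 = 27.
Total exposure: 6 weeks.
The Gamma prior is conjugate for the Poisson rate, so λ | data ~ Gamma(18+27, 18+6) = Gamma(45, 24).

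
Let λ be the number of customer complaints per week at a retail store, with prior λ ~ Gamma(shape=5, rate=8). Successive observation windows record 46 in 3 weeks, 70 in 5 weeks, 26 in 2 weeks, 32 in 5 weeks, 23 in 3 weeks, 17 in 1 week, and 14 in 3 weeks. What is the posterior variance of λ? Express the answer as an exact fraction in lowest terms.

Total count: 46 + 70 + 26 + 32 + 23 + 17 + 14 = 228.
Total exposure: 3 + 5 + 2 + 5 + 3 + 1 + 3 = 22 weeks.
Posterior: α' = 5 + 228 = 233, β' = 8 + 22 = 30.
Posterior variance = α'/β'² = 233/900.

233/900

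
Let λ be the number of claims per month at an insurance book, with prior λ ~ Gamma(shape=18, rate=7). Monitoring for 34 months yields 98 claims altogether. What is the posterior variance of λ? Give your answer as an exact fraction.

Total count 98 over total exposure 34 months.
By Gamma–Poisson conjugacy, the posterior is Gamma(α + Σx, β + Σt) = Gamma(18 + 98, 7 + 34) = Gamma(116, 41).
Posterior variance = α'/β'² = 116/1681.

116/1681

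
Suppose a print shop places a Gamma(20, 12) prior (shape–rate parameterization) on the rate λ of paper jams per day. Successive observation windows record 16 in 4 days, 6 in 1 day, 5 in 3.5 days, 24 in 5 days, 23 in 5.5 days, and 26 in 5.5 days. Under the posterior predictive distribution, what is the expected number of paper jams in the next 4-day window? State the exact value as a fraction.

Total count: 16 + 6 + 5 + 24 + 23 + 26 = 100.
Total exposure: 4 + 1 + 3.5 + 5 + 5.5 + 5.5 = 24.5 days.
Gamma(α, β) with Poisson data over total exposure Σt gives posterior Gamma(α+Σx, β+Σt) = Gamma(120, 73/2).
Predictive mean over a 4-day window = T·E[λ|data] = 4·120/(73/2) = 960/73.

960/73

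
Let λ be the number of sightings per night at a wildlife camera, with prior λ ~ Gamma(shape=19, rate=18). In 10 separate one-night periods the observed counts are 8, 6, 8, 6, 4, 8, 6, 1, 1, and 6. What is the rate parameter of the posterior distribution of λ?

28

Total count: 8 + 6 + 8 + 6 + 4 + 8 + 6 + 1 + 1 + 6 = 54.
Total exposure: 10 nights.
The Gamma prior is conjugate for the Poisson rate, so λ | data ~ Gamma(19+54, 18+10) = Gamma(73, 28).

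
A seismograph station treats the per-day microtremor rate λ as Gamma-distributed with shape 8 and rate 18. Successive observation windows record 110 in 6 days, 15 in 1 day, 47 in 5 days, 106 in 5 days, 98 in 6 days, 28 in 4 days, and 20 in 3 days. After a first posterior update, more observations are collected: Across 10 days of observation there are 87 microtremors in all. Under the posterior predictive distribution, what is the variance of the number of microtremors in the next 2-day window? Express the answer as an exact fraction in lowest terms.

Total count: 110 + 15 + 47 + 106 + 98 + 28 + 20 = 424.
Total exposure: 6 + 1 + 5 + 5 + 6 + 4 + 3 = 30 days.
After the first batch: Gamma(8 + 424, 18 + 30) = Gamma(432, 48).
Total count 87 over total exposure 10 days.
After the second batch: Gamma(432 + 87, 48 + 10) = Gamma(519, 58).
The posterior predictive for a window of length T is Negative Binomial with variance T·α'·(β'+T)/β'² = 2·519·60/3364 = 15570/841.

15570/841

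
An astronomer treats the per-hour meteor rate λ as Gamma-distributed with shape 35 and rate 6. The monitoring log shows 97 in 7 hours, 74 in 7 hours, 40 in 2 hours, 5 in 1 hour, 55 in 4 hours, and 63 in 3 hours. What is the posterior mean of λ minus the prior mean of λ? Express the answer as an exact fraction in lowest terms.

97/15

Total count: 97 + 74 + 40 + 5 + 55 + 63 = 334.
Total exposure: 7 + 7 + 2 + 1 + 4 + 3 = 24 hours.
The Gamma prior is conjugate for the Poisson rate, so λ | data ~ Gamma(35+334, 6+24) = Gamma(369, 30).
Posterior mean = 369/30 = 123/10; prior mean = 35/6 = 35/6. Difference = 123/10 − 35/6 = 97/15.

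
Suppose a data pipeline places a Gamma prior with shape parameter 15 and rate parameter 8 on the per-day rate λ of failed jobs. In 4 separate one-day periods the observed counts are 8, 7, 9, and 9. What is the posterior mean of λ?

Total count: 8 + 7 + 9 + 9 = 33.
Total exposure: 4 days.
By Gamma–Poisson conjugacy, the posterior is Gamma(α + Σx, β + Σt) = Gamma(15 + 33, 8 + 4) = Gamma(48, 12).
Posterior mean = α'/β' = 48/12 = 4.

4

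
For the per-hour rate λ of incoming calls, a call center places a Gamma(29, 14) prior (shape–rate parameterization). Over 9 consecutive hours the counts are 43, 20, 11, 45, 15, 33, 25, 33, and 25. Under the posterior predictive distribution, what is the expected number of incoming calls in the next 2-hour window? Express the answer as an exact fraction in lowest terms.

Total count: 43 + 20 + 11 + 45 + 15 + 33 + 25 + 33 + 25 = 250.
Total exposure: 9 hours.
Gamma(α, β) with Poisson data over total exposure Σt gives posterior Gamma(α+Σx, β+Σt) = Gamma(279, 23).
Predictive mean over a 2-hour window = T·E[λ|data] = 2·279/23 = 558/23.

558/23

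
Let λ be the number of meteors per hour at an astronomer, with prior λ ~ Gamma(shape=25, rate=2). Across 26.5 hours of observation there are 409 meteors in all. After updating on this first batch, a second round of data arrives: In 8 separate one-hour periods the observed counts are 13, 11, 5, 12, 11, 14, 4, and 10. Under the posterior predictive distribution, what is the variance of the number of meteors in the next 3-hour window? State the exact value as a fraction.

Total count 409 over total exposure 26.5 hours.
After the first batch: Gamma(25 + 409, 2 + 26.5) = Gamma(434, 57/2).
Total count: 13 + 11 + 5 + 12 + 11 + 14 + 4 + 10 = 80.
Total exposure: 8 hours.
After the second batch: Gamma(434 + 80, 57/2 + 8) = Gamma(514, 73/2).
The posterior predictive for a window of length T is Negative Binomial with variance T·α'·(β'+T)/β'² = 3·514·(79/2)/(5329/4) = 243636/5329.

243636/5329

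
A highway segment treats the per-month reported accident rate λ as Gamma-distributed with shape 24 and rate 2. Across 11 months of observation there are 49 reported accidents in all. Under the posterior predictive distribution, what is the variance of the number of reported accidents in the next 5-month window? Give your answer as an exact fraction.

6570/169

Total count 49 over total exposure 11 months.
Posterior: α' = 24 + 49 = 73, β' = 2 + 11 = 13.
The posterior predictive for a window of length T is Negative Binomial with variance T·α'·(β'+T)/β'² = 5·73·18/169 = 6570/169.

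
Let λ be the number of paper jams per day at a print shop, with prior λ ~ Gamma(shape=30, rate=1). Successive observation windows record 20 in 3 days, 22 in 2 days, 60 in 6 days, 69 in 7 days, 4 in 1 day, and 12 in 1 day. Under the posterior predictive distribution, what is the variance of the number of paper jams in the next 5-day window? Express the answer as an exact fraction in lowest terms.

Total count: 20 + 22 + 60 + 69 + 4 + 12 = 187.
Total exposure: 3 + 2 + 6 + 7 + 1 + 1 = 20 days.
The Gamma prior is conjugate for the Poisson rate, so λ | data ~ Gamma(30+187, 1+20) = Gamma(217, 21).
The posterior predictive for a window of length T is Negative Binomial with variance T·α'·(β'+T)/β'² = 5·217·26/441 = 4030/63.

4030/63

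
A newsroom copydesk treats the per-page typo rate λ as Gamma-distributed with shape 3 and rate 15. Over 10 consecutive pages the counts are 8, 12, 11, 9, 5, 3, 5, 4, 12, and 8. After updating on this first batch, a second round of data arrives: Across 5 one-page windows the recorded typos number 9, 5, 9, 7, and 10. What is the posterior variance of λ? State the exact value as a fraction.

Total count: 8 + 12 + 11 + 9 + 5 + 3 + 5 + 4 + 12 + 8 = 77.
Total exposure: 10 pages.
After the first batch: Gamma(3 + 77, 15 + 10) = Gamma(80, 25).
Total count: 9 + 5 + 9 + 7 + 10 = 40.
Total exposure: 5 pages.
After the second batch: Gamma(80 + 40, 25 + 5) = Gamma(120, 30).
Posterior variance = α'/β'² = 120/900 = 2/15.

2/15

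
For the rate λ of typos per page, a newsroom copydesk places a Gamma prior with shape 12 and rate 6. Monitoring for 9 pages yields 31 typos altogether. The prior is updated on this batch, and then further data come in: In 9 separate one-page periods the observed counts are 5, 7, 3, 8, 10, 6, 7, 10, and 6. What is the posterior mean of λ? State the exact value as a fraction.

Total count 31 over total exposure 9 pages.
After the first batch: Gamma(12 + 31, 6 + 9) = Gamma(43, 15).
Total count: 5 + 7 + 3 + 8 + 10 + 6 + 7 + 10 + 6 = 62.
Total exposure: 9 pages.
After the second batch: Gamma(43 + 62, 15 + 9) = Gamma(105, 24).
Posterior mean = α'/β' = 105/24 = 35/8.

35/8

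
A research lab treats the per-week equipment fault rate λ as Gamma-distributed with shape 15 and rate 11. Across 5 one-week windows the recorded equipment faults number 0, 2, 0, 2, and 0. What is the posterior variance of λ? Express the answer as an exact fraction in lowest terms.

Total count: 0 + 2 + 0 + 2 + 0 = 4.
Total exposure: 5 weeks.
By Gamma–Poisson conjugacy, the posterior is Gamma(α + Σx, β + Σt) = Gamma(15 + 4, 11 + 5) = Gamma(19, 16).
Posterior variance = α'/β'² = 19/256.

19/256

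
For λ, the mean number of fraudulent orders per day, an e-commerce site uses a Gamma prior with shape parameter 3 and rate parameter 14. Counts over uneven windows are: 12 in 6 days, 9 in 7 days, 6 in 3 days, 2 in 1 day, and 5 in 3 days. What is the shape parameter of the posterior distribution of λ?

37

Total count: 12 + 9 + 6 + 2 + 5 = 34.
Total exposure: 6 + 7 + 3 + 1 + 3 = 20 days.
By Gamma–Poisson conjugacy, the posterior is Gamma(α + Σx, β + Σt) = Gamma(3 + 34, 14 + 20) = Gamma(37, 34).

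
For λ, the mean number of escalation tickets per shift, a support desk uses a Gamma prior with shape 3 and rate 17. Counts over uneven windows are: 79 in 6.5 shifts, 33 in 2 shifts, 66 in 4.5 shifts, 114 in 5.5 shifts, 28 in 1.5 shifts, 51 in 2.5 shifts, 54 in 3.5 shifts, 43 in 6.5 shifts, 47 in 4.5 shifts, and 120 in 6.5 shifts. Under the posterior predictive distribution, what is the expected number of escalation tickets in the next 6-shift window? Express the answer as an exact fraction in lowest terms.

Total count: 79 + 33 + 66 + 114 + 28 + 51 + 54 + 43 + 47 + 120 = 635.
Total exposure: 6.5 + 2 + 4.5 + 5.5 + 1.5 + 2.5 + 3.5 + 6.5 + 4.5 + 6.5 = 43.5 shifts.
The Gamma prior is conjugate for the Poisson rate, so λ | data ~ Gamma(3+635, 17+43.5) = Gamma(638, 121/2).
Predictive mean over a 6-shift window = T·E[λ|data] = 6·638/(121/2) = 696/11.

696/11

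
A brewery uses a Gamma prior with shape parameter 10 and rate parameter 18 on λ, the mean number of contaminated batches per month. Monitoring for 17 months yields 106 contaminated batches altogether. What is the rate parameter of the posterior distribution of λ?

35

Total count 106 over total exposure 17 months.
Gamma(α, β) with Poisson data over total exposure Σt gives posterior Gamma(α+Σx, β+Σt) = Gamma(116, 35).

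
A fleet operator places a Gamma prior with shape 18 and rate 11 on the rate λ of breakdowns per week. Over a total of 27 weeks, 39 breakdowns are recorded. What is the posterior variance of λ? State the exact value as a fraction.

Total count 39 over total exposure 27 weeks.
By Gamma–Poisson conjugacy, the posterior is Gamma(α + Σx, β + Σt) = Gamma(18 + 39, 11 + 27) = Gamma(57, 38).
Posterior variance = α'/β'² = 57/1444 = 3/76.

3/76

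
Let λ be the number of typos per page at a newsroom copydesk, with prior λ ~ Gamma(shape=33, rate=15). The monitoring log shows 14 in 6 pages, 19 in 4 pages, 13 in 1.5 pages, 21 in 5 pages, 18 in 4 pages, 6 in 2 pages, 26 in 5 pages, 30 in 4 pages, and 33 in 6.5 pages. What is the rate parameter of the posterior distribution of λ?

Total count: 14 + 19 + 13 + 21 + 18 + 6 + 26 + 30 + 33 = 180.
Total exposure: 6 + 4 + 1.5 + 5 + 4 + 2 + 5 + 4 + 6.5 = 38 pages.
By Gamma–Poisson conjugacy, the posterior is Gamma(α + Σx, β + Σt) = Gamma(33 + 180, 15 + 38) = Gamma(213, 53).

53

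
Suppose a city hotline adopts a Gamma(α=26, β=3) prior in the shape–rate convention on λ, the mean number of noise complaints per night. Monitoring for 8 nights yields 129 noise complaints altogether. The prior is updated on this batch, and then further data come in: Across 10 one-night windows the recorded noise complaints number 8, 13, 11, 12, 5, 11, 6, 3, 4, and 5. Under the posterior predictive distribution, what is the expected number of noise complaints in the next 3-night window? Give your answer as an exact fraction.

233/7

Total count 129 over total exposure 8 nights.
After the first batch: Gamma(26 + 129, 3 + 8) = Gamma(155, 11).
Total count: 8 + 13 + 11 + 12 + 5 + 11 + 6 + 3 + 4 + 5 = 78.
Total exposure: 10 nights.
After the second batch: Gamma(155 + 78, 11 + 10) = Gamma(233, 21).
Predictive mean over a 3-night window = T·E[λ|data] = 3·233/21 = 233/7.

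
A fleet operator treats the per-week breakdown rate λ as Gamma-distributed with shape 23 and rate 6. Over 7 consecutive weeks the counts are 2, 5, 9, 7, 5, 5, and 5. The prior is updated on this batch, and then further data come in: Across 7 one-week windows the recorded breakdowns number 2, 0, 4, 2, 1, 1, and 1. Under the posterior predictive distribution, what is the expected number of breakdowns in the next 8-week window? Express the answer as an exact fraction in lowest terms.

144/5

Total count: 2 + 5 + 9 + 7 + 5 + 5 + 5 = 38.
Total exposure: 7 weeks.
After the first batch: Gamma(23 + 38, 6 + 7) = Gamma(61, 13).
Total count: 2 + 0 + 4 + 2 + 1 + 1 + 1 = 11.
Total exposure: 7 weeks.
After the second batch: Gamma(61 + 11, 13 + 7) = Gamma(72, 20).
Predictive mean over an 8-week window = T·E[λ|data] = 8·72/20 = 144/5.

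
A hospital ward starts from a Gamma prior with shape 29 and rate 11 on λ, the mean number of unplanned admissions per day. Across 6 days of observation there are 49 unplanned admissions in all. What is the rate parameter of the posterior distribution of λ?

17

Total count 49 over total exposure 6 days.
Posterior: α' = 29 + 49 = 78, β' = 11 + 6 = 17.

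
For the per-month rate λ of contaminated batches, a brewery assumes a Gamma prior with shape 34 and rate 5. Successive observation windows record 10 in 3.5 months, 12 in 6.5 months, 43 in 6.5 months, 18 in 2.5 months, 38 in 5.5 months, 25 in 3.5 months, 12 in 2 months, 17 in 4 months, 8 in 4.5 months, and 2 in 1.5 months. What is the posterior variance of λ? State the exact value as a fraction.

73/675

Total count: 10 + 12 + 43 + 18 + 38 + 25 + 12 + 17 + 8 + 2 = 185.
Total exposure: 3.5 + 6.5 + 6.5 + 2.5 + 5.5 + 3.5 + 2 + 4 + 4.5 + 1.5 = 40 months.
By Gamma–Poisson conjugacy, the posterior is Gamma(α + Σx, β + Σt) = Gamma(34 + 185, 5 + 40) = Gamma(219, 45).
Posterior variance = α'/β'² = 219/2025 = 73/675.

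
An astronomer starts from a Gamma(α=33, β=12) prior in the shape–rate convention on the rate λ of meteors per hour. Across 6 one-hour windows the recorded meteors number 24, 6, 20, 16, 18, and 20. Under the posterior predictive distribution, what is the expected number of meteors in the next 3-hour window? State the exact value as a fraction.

Total count: 24 + 6 + 20 + 16 + 18 + 20 = 104.
Total exposure: 6 hours.
Conjugate update: add total count to the shape and total exposure to the rate, giving Gamma(137, 18).
Predictive mean over a 3-hour window = T·E[λ|data] = 3·137/18 = 137/6.

137/6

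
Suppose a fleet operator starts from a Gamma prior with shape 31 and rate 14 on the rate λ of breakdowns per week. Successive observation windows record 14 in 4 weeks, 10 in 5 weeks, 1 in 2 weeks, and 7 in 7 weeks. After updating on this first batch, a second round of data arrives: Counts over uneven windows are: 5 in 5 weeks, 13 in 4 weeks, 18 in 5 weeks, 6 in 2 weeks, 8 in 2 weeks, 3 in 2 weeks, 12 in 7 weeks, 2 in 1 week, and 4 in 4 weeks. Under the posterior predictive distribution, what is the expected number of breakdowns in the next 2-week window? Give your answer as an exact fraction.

67/16

Total count: 14 + 10 + 1 + 7 = 32.
Total exposure: 4 + 5 + 2 + 7 = 18 weeks.
After the first batch: Gamma(31 + 32, 14 + 18) = Gamma(63, 32).
Total count: 5 + 13 + 18 + 6 + 8 + 3 + 12 + 2 + 4 = 71.
Total exposure: 5 + 4 + 5 + 2 + 2 + 2 + 7 + 1 + 4 = 32 weeks.
After the second batch: Gamma(63 + 71, 32 + 32) = Gamma(134, 64).
Predictive mean over a 2-week window = T·E[λ|data] = 2·134/64 = 67/16.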